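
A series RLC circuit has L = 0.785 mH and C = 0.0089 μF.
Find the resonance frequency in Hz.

Step 1 — Resonance condition Im(Z)=0 gives ω₀ = 1/√(LC).
Step 2 — ω₀ = 1/√(0.000785·8.9e-09) = 3.783e+05 rad/s.
Step 3 — f₀ = ω₀/(2π) = 6.021e+04 Hz.

f₀ = 6.021e+04 Hz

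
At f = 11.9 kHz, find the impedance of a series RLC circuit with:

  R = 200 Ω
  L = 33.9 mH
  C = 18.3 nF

Step 1 — Angular frequency: ω = 2π·f = 2π·1.19e+04 = 7.477e+04 rad/s.
Step 2 — Component impedances:
  R: Z = R = 200 Ω
  L: Z = jωL = j·7.477e+04·0.0339 = 0 + j2535 Ω
  C: Z = 1/(jωC) = -j/(ω·C) = 0 - j730.8 Ω
Step 3 — Series combination: Z_total = R + L + C = 200 + j1804 Ω = 1815∠83.7° Ω.

Z = 200 + j1804 Ω = 1815∠83.7° Ω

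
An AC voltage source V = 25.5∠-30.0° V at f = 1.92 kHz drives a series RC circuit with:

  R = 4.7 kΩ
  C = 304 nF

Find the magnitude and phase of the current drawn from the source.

Step 1 — Angular frequency: ω = 2π·f = 2π·1920 = 1.206e+04 rad/s.
Step 2 — Component impedances:
  R: Z = R = 4700 Ω
  C: Z = 1/(jωC) = -j/(ω·C) = 0 - j272.7 Ω
Step 3 — Series combination: Z_total = R + C = 4700 - j272.7 Ω = 4708∠-3.3° Ω.
Step 4 — Source phasor: V = 25.5∠-30.0° V = 22.08 - j12.75 V.
Step 5 — Ohm's law: I = V / Z_total = (22.08 - j12.75) / (4700 - j272.7) = 0.00484 - j0.002432 A.
Step 6 — Convert to polar: |I| = 0.005416 A, ∠I = -26.7°.

I = 0.005416∠-26.7° A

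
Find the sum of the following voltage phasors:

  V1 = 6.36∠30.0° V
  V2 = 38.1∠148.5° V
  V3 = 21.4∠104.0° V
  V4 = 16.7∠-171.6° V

Step 1 — Convert each phasor to rectangular form:
  V1 = 6.36·(cos(30.0°) + j·sin(30.0°)) = 5.508 + j3.18 V
  V2 = 38.1·(cos(148.5°) + j·sin(148.5°)) = -32.49 + j19.91 V
  V3 = 21.4·(cos(104.0°) + j·sin(104.0°)) = -5.177 + j20.76 V
  V4 = 16.7·(cos(-171.6°) + j·sin(-171.6°)) = -16.52 - j2.44 V
Step 2 — Sum components: V_total = -48.68 + j41.41 V.
Step 3 — Convert to polar: |V_total| = 63.91 V, ∠V_total = 139.6°.

V_total = 63.91∠139.6° V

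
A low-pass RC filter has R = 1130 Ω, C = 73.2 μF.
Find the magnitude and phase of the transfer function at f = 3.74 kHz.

Step 1 — Angular frequency: ω = 2π·3740 = 2.35e+04 rad/s.
Step 2 — Transfer function: H(jω) = 1/(1 + jωRC).
Step 3 — Denominator: 1 + jωRC = 1 + j·2.35e+04·1130·7.32e-05 = 1 + j1944.
Step 4 — H = 2.647e-07 - j0.0005145.
Step 5 — Magnitude: |H| = 0.0005145 (-65.8 dB); phase: φ = -90.0°.

|H| = 0.0005145 (-65.8 dB), φ = -90.0°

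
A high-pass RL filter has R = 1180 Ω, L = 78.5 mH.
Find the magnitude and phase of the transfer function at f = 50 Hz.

Step 1 — Angular frequency: ω = 2π·50 = 314.2 rad/s.
Step 2 — Transfer function: H(jω) = jωL/(R + jωL).
Step 3 — Numerator jωL = j·24.66; denominator R + jωL = 1180 + j24.66.
Step 4 — H = 0.0004366 + j0.02089.
Step 5 — Magnitude: |H| = 0.0209 (-33.6 dB); phase: φ = 88.8°.

|H| = 0.0209 (-33.6 dB), φ = 88.8°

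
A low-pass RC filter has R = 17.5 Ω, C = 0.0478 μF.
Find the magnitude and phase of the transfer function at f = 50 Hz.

Step 1 — Angular frequency: ω = 2π·50 = 314.2 rad/s.
Step 2 — Transfer function: H(jω) = 1/(1 + jωRC).
Step 3 — Denominator: 1 + jωRC = 1 + j·314.2·17.5·4.78e-08 = 1 + j0.0002628.
Step 4 — H = 1 - j0.0002628.
Step 5 — Magnitude: |H| = 1 (-0.0 dB); phase: φ = -0.0°.

|H| = 1 (-0.0 dB), φ = -0.0°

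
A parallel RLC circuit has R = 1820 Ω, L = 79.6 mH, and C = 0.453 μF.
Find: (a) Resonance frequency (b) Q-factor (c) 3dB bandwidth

Step 1 — Resonance: ω₀ = 1/√(LC) = 1/√(0.0796·4.53e-07) = 5266 rad/s.
Step 2 — f₀ = ω₀/(2π) = 838.1 Hz.
Step 3 — Parallel Q: Q = R/(ω₀L) = 1820/(5266·0.0796) = 4.342.
Step 4 — Bandwidth: Δω = ω₀/Q = 1213 rad/s; BW = Δω/(2π) = 193 Hz.

(a) f₀ = 838.1 Hz  (b) Q = 4.342  (c) BW = 193 Hz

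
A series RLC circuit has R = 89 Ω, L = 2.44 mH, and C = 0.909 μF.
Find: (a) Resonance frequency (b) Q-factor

Step 1 — Resonance condition Im(Z)=0 gives ω₀ = 1/√(LC).
Step 2 — ω₀ = 1/√(0.00244·9.09e-07) = 2.123e+04 rad/s.
Step 3 — f₀ = ω₀/(2π) = 3379 Hz.
Step 4 — Series Q: Q = ω₀L/R = 2.123e+04·0.00244/89 = 0.5821.

(a) f₀ = 3379 Hz  (b) Q = 0.5821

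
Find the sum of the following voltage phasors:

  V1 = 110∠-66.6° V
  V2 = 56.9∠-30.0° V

Step 1 — Convert each phasor to rectangular form:
  V1 = 110·(cos(-66.6°) + j·sin(-66.6°)) = 43.69 - j101 V
  V2 = 56.9·(cos(-30.0°) + j·sin(-30.0°)) = 49.28 - j28.45 V
Step 2 — Sum components: V_total = 92.96 - j129.4 V.
Step 3 — Convert to polar: |V_total| = 159.3 V, ∠V_total = -54.3°.

V_total = 159.3∠-54.3° V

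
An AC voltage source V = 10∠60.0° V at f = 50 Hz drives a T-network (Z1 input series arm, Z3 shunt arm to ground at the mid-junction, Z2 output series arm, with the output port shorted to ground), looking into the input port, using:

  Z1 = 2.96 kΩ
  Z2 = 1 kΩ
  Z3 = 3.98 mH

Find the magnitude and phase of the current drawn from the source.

Step 1 — Angular frequency: ω = 2π·f = 2π·50 = 314.2 rad/s.
Step 2 — Component impedances:
  Z1: Z = R = 2960 Ω
  Z2: Z = R = 1000 Ω
  Z3: Z = jωL = j·314.2·0.00398 = 0 + j1.25 Ω
Step 3 — With the output port shorted to ground, the output series arm Z2 runs from the junction to ground; the shunt arm Z3 also runs from the junction to ground. They appear in parallel: Z3 || Z2 = 0.001563 + j1.25 Ω.
Step 4 — Series with input arm Z1: Z_in = Z1 + (Z3 || Z2) = 2960 + j1.25 Ω = 2960∠0.0° Ω.
Step 5 — Source phasor: V = 10∠60.0° V = 5 + j8.66 V.
Step 6 — Ohm's law: I = V / Z_total = (5 + j8.66) / (2960 + j1.25) = 0.00169 + j0.002925 A.
Step 7 — Convert to polar: |I| = 0.003378 A, ∠I = 60.0°.

I = 0.003378∠60.0° A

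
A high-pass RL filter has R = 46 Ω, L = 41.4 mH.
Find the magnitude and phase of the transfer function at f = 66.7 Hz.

Step 1 — Angular frequency: ω = 2π·66.7 = 419.1 rad/s.
Step 2 — Transfer function: H(jω) = jωL/(R + jωL).
Step 3 — Numerator jωL = j·17.35; denominator R + jωL = 46 + j17.35.
Step 4 — H = 0.1245 + j0.3302.
Step 5 — Magnitude: |H| = 0.3529 (-9.0 dB); phase: φ = 69.3°.

|H| = 0.3529 (-9.0 dB), φ = 69.3°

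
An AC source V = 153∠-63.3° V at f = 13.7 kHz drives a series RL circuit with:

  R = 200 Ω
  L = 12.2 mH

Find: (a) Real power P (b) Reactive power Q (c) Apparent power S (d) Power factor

Step 1 — Angular frequency: ω = 2π·f = 2π·1.37e+04 = 8.608e+04 rad/s.
Step 2 — Component impedances:
  R: Z = R = 200 Ω
  L: Z = jωL = j·8.608e+04·0.0122 = 0 + j1050 Ω
Step 3 — Series combination: Z_total = R + L = 200 + j1050 Ω = 1069∠79.2° Ω.
Step 4 — Source phasor: V = 153∠-63.3° V = 68.75 - j136.7 V.
Step 5 — Current: I = V / Z = -0.1136 - j0.08709 A = 0.1431∠-142.5° A.
Step 6 — Complex power: S = V·I* = 4.097 + j21.51 VA.
Step 7 — Real power: P = Re(S) = 4.097 W.
Step 8 — Reactive power: Q = Im(S) = 21.51 VAR.
Step 9 — Apparent power: |S| = 21.9 VA.
Step 10 — Power factor: PF = P/|S| = 0.1871 (lagging).

(a) P = 4.097 W  (b) Q = 21.51 VAR  (c) S = 21.9 VA  (d) PF = 0.1871 (lagging)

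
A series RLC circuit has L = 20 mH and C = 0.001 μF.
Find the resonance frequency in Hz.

Step 1 — Resonance condition Im(Z)=0 gives ω₀ = 1/√(LC).
Step 2 — ω₀ = 1/√(0.02·1e-09) = 2.236e+05 rad/s.
Step 3 — f₀ = ω₀/(2π) = 3.559e+04 Hz.

f₀ = 3.559e+04 Hz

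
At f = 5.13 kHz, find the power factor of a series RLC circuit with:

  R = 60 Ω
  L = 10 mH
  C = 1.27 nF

Step 1 — Angular frequency: ω = 2π·f = 2π·5130 = 3.223e+04 rad/s.
Step 2 — Component impedances:
  R: Z = R = 60 Ω
  L: Z = jωL = j·3.223e+04·0.01 = 0 + j322.3 Ω
  C: Z = 1/(jωC) = -j/(ω·C) = 0 - j2.443e+04 Ω
Step 3 — Series combination: Z_total = R + L + C = 60 - j2.411e+04 Ω = 2.411e+04∠-89.9° Ω.
Step 4 — Power factor: PF = cos(φ) = Re(Z)/|Z| = 60/2.411e+04 = 0.002489.
Step 5 — Type: Im(Z) = -2.411e+04 ⇒ leading (phase φ = -89.9°).

PF = 0.002489 (leading, φ = -89.9°)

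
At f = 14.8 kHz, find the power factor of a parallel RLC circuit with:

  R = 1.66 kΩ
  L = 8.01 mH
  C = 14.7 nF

Step 1 — Angular frequency: ω = 2π·f = 2π·1.48e+04 = 9.299e+04 rad/s.
Step 2 — Component impedances:
  R: Z = R = 1660 Ω
  L: Z = jωL = j·9.299e+04·0.00801 = 0 + j744.9 Ω
  C: Z = 1/(jωC) = -j/(ω·C) = 0 - j731.5 Ω
Step 3 — Parallel combination: 1/Z_total = 1/R + 1/L + 1/C; Z_total = 1657 - j67.22 Ω = 1659∠-2.3° Ω.
Step 4 — Power factor: PF = cos(φ) = Re(Z)/|Z| = 1657.3/1658.6 = 0.9992.
Step 5 — Type: Im(Z) = -67.22 ⇒ leading (phase φ = -2.3°).

PF = 0.9992 (leading, φ = -2.3°)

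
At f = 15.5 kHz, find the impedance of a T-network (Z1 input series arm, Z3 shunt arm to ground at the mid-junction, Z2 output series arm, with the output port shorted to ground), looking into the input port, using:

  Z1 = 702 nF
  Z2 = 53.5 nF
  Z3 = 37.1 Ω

Step 1 — Angular frequency: ω = 2π·f = 2π·1.55e+04 = 9.739e+04 rad/s.
Step 2 — Component impedances:
  Z1: Z = 1/(jωC) = -j/(ω·C) = 0 - j14.63 Ω
  Z2: Z = 1/(jωC) = -j/(ω·C) = 0 - j191.9 Ω
  Z3: Z = R = 37.1 Ω
Step 3 — With the output port shorted to ground, the output series arm Z2 runs from the junction to ground; the shunt arm Z3 also runs from the junction to ground. They appear in parallel: Z3 || Z2 = 35.76 - j6.913 Ω.
Step 4 — Series with input arm Z1: Z_in = Z1 + (Z3 || Z2) = 35.76 - j21.54 Ω = 41.75∠-31.1° Ω.

Z = 35.76 - j21.54 Ω = 41.75∠-31.1° Ω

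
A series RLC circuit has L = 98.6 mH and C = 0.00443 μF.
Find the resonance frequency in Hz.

Step 1 — Resonance condition Im(Z)=0 gives ω₀ = 1/√(LC).
Step 2 — ω₀ = 1/√(0.0986·4.43e-09) = 4.785e+04 rad/s.
Step 3 — f₀ = ω₀/(2π) = 7615 Hz.

f₀ = 7615 Hz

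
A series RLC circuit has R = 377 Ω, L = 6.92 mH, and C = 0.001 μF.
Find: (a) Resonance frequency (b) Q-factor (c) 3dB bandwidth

Step 1 — Resonance condition Im(Z)=0 gives ω₀ = 1/√(LC).
Step 2 — ω₀ = 1/√(0.00692·1e-09) = 3.801e+05 rad/s.
Step 3 — f₀ = ω₀/(2π) = 6.05e+04 Hz.
Step 4 — Series Q: Q = ω₀L/R = 3.801e+05·0.00692/377 = 6.978.
Step 5 — 3dB bandwidth: Δω = ω₀/Q = 5.448e+04 rad/s; BW = Δω/(2π) = 8671 Hz.

(a) f₀ = 6.05e+04 Hz  (b) Q = 6.978  (c) BW = 8671 Hz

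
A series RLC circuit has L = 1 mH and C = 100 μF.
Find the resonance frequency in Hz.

Step 1 — Resonance condition Im(Z)=0 gives ω₀ = 1/√(LC).
Step 2 — ω₀ = 1/√(0.001·0.0001) = 3162 rad/s.
Step 3 — f₀ = ω₀/(2π) = 503.3 Hz.

f₀ = 503.3 Hz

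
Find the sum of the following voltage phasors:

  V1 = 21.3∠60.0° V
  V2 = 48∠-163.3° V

Step 1 — Convert each phasor to rectangular form:
  V1 = 21.3·(cos(60.0°) + j·sin(60.0°)) = 10.65 + j18.45 V
  V2 = 48·(cos(-163.3°) + j·sin(-163.3°)) = -45.98 - j13.79 V
Step 2 — Sum components: V_total = -35.33 + j4.653 V.
Step 3 — Convert to polar: |V_total| = 35.63 V, ∠V_total = 172.5°.

V_total = 35.63∠172.5° V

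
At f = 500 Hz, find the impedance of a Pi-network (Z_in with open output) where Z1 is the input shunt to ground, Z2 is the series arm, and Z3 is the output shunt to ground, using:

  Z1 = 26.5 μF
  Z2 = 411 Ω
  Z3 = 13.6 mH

Step 1 — Angular frequency: ω = 2π·f = 2π·500 = 3142 rad/s.
Step 2 — Component impedances:
  Z1: Z = 1/(jωC) = -j/(ω·C) = 0 - j12.01 Ω
  Z2: Z = R = 411 Ω
  Z3: Z = jωL = j·3142·0.0136 = 0 + j42.73 Ω
Step 3 — With open output, the series arm Z2 and the output shunt Z3 appear in series to ground: Z2 + Z3 = 411 + j42.73 Ω.
Step 4 — Parallel with input shunt Z1: Z_in = Z1 || (Z2 + Z3) = 0.3491 - j12.04 Ω = 12.04∠-88.3° Ω.

Z = 0.3491 - j12.04 Ω = 12.04∠-88.3° Ω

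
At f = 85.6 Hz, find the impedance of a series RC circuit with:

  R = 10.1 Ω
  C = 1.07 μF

Step 1 — Angular frequency: ω = 2π·f = 2π·85.6 = 537.8 rad/s.
Step 2 — Component impedances:
  R: Z = R = 10.1 Ω
  C: Z = 1/(jωC) = -j/(ω·C) = 0 - j1738 Ω
Step 3 — Series combination: Z_total = R + C = 10.1 - j1738 Ω = 1738∠-89.7° Ω.

Z = 10.1 - j1738 Ω = 1738∠-89.7° Ω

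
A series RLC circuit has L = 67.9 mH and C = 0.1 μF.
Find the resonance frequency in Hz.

Step 1 — Resonance condition Im(Z)=0 gives ω₀ = 1/√(LC).
Step 2 — ω₀ = 1/√(0.0679·1e-07) = 1.214e+04 rad/s.
Step 3 — f₀ = ω₀/(2π) = 1931 Hz.

f₀ = 1931 Hz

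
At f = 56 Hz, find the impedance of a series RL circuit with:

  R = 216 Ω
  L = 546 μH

Step 1 — Angular frequency: ω = 2π·f = 2π·56 = 351.9 rad/s.
Step 2 — Component impedances:
  R: Z = R = 216 Ω
  L: Z = jωL = j·351.9·0.000546 = 0 + j0.1921 Ω
Step 3 — Series combination: Z_total = R + L = 216 + j0.1921 Ω = 216∠0.1° Ω.

Z = 216 + j0.1921 Ω = 216∠0.1° Ω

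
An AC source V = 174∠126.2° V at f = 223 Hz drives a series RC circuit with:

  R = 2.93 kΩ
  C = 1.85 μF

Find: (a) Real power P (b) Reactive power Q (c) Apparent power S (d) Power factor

Step 1 — Angular frequency: ω = 2π·f = 2π·223 = 1401 rad/s.
Step 2 — Component impedances:
  R: Z = R = 2930 Ω
  C: Z = 1/(jωC) = -j/(ω·C) = 0 - j385.8 Ω
Step 3 — Series combination: Z_total = R + C = 2930 - j385.8 Ω = 2955∠-7.5° Ω.
Step 4 — Source phasor: V = 174∠126.2° V = -102.8 + j140.4 V.
Step 5 — Current: I = V / Z = -0.04068 + j0.04257 A = 0.05888∠133.7° A.
Step 6 — Complex power: S = V·I* = 10.16 - j1.337 VA.
Step 7 — Real power: P = Re(S) = 10.16 W.
Step 8 — Reactive power: Q = Im(S) = -1.337 VAR.
Step 9 — Apparent power: |S| = 10.24 VA.
Step 10 — Power factor: PF = P/|S| = 0.9914 (leading).

(a) P = 10.16 W  (b) Q = -1.337 VAR  (c) S = 10.24 VA  (d) PF = 0.9914 (leading)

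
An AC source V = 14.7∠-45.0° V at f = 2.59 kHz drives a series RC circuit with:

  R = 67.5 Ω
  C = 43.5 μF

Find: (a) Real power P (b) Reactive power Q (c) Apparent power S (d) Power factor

Step 1 — Angular frequency: ω = 2π·f = 2π·2590 = 1.627e+04 rad/s.
Step 2 — Component impedances:
  R: Z = R = 67.5 Ω
  C: Z = 1/(jωC) = -j/(ω·C) = 0 - j1.413 Ω
Step 3 — Series combination: Z_total = R + C = 67.5 - j1.413 Ω = 67.51∠-1.2° Ω.
Step 4 — Source phasor: V = 14.7∠-45.0° V = 10.39 - j10.39 V.
Step 5 — Current: I = V / Z = 0.1571 - j0.1507 A = 0.2177∠-43.8° A.
Step 6 — Complex power: S = V·I* = 3.2 - j0.06697 VA.
Step 7 — Real power: P = Re(S) = 3.2 W.
Step 8 — Reactive power: Q = Im(S) = -0.06697 VAR.
Step 9 — Apparent power: |S| = 3.201 VA.
Step 10 — Power factor: PF = P/|S| = 0.9998 (leading).

(a) P = 3.2 W  (b) Q = -0.06697 VAR  (c) S = 3.201 VA  (d) PF = 0.9998 (leading)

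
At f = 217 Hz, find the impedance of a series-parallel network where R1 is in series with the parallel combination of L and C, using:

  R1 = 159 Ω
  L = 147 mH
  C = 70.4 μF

Step 1 — Angular frequency: ω = 2π·f = 2π·217 = 1363 rad/s.
Step 2 — Component impedances:
  R1: Z = R = 159 Ω
  L: Z = jωL = j·1363·0.147 = 0 + j200.4 Ω
  C: Z = 1/(jωC) = -j/(ω·C) = 0 - j10.42 Ω
Step 3 — Parallel branch: L || C = 1/(1/L + 1/C) = 0 - j10.99 Ω.
Step 4 — Series with R1: Z_total = R1 + (L || C) = 159 - j10.99 Ω = 159.4∠-4.0° Ω.

Z = 159 - j10.99 Ω = 159.4∠-4.0° Ω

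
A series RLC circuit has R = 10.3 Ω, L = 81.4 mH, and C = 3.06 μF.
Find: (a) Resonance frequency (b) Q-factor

Step 1 — Resonance condition Im(Z)=0 gives ω₀ = 1/√(LC).
Step 2 — ω₀ = 1/√(0.0814·3.06e-06) = 2004 rad/s.
Step 3 — f₀ = ω₀/(2π) = 318.9 Hz.
Step 4 — Series Q: Q = ω₀L/R = 2004·0.0814/10.3 = 15.83.

(a) f₀ = 318.9 Hz  (b) Q = 15.83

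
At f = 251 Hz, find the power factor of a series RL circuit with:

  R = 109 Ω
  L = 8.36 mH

Step 1 — Angular frequency: ω = 2π·f = 2π·251 = 1577 rad/s.
Step 2 — Component impedances:
  R: Z = R = 109 Ω
  L: Z = jωL = j·1577·0.00836 = 0 + j13.18 Ω
Step 3 — Series combination: Z_total = R + L = 109 + j13.18 Ω = 109.8∠6.9° Ω.
Step 4 — Power factor: PF = cos(φ) = Re(Z)/|Z| = 109/109.79 = 0.9928.
Step 5 — Type: Im(Z) = 13.18 ⇒ lagging (phase φ = 6.9°).

PF = 0.9928 (lagging, φ = 6.9°)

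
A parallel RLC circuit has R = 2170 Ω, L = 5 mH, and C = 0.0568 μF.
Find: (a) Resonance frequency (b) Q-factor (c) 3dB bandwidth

Step 1 — Resonance: ω₀ = 1/√(LC) = 1/√(0.005·5.68e-08) = 5.934e+04 rad/s.
Step 2 — f₀ = ω₀/(2π) = 9444 Hz.
Step 3 — Parallel Q: Q = R/(ω₀L) = 2170/(5.934e+04·0.005) = 7.314.
Step 4 — Bandwidth: Δω = ω₀/Q = 8113 rad/s; BW = Δω/(2π) = 1291 Hz.

(a) f₀ = 9444 Hz  (b) Q = 7.314  (c) BW = 1291 Hz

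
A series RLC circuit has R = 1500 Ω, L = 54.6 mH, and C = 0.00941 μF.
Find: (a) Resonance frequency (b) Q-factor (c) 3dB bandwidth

Step 1 — Resonance: ω₀ = 1/√(LC) = 1/√(0.0546·9.41e-09) = 4.412e+04 rad/s.
Step 2 — f₀ = ω₀/(2π) = 7021 Hz.
Step 3 — Series Q: Q = ω₀L/R = 4.412e+04·0.0546/1500 = 1.606.
Step 4 — Bandwidth: Δω = ω₀/Q = 2.747e+04 rad/s; BW = Δω/(2π) = 4372 Hz.

(a) f₀ = 7021 Hz  (b) Q = 1.606  (c) BW = 4372 Hz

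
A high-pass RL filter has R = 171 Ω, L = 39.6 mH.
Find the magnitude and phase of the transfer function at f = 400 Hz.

Step 1 — Angular frequency: ω = 2π·400 = 2513 rad/s.
Step 2 — Transfer function: H(jω) = jωL/(R + jωL).
Step 3 — Numerator jωL = j·99.53; denominator R + jωL = 171 + j99.53.
Step 4 — H = 0.253 + j0.4348.
Step 5 — Magnitude: |H| = 0.503 (-6.0 dB); phase: φ = 59.8°.

|H| = 0.503 (-6.0 dB), φ = 59.8°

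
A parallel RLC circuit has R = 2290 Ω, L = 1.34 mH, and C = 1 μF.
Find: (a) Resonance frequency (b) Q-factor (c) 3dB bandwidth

Step 1 — Resonance: ω₀ = 1/√(LC) = 1/√(0.00134·1e-06) = 2.732e+04 rad/s.
Step 2 — f₀ = ω₀/(2π) = 4348 Hz.
Step 3 — Parallel Q: Q = R/(ω₀L) = 2290/(2.732e+04·0.00134) = 62.56.
Step 4 — Bandwidth: Δω = ω₀/Q = 436.7 rad/s; BW = Δω/(2π) = 69.5 Hz.

(a) f₀ = 4348 Hz  (b) Q = 62.56  (c) BW = 69.5 Hz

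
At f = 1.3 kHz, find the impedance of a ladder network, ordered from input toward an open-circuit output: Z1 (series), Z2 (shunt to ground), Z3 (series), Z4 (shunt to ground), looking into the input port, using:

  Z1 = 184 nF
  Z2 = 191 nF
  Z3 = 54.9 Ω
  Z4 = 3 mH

Step 1 — Angular frequency: ω = 2π·f = 2π·1300 = 8168 rad/s.
Step 2 — Component impedances:
  Z1: Z = 1/(jωC) = -j/(ω·C) = 0 - j665.4 Ω
  Z2: Z = 1/(jωC) = -j/(ω·C) = 0 - j641 Ω
  Z3: Z = R = 54.9 Ω
  Z4: Z = jωL = j·8168·0.003 = 0 + j24.5 Ω
Step 3 — Ladder network (open output): work backward from the far end, alternating series and parallel combinations. Z_in = 58.88 - j645.1 Ω = 647.8∠-84.8° Ω.

Z = 58.88 - j645.1 Ω = 647.8∠-84.8° Ω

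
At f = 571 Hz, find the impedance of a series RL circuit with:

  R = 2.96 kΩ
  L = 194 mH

Step 1 — Angular frequency: ω = 2π·f = 2π·571 = 3588 rad/s.
Step 2 — Component impedances:
  R: Z = R = 2960 Ω
  L: Z = jωL = j·3588·0.194 = 0 + j696 Ω
Step 3 — Series combination: Z_total = R + L = 2960 + j696 Ω = 3041∠13.2° Ω.

Z = 2960 + j696 Ω = 3041∠13.2° Ω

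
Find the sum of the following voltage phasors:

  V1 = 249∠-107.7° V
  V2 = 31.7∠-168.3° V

Step 1 — Convert each phasor to rectangular form:
  V1 = 249·(cos(-107.7°) + j·sin(-107.7°)) = -75.7 - j237.2 V
  V2 = 31.7·(cos(-168.3°) + j·sin(-168.3°)) = -31.04 - j6.428 V
Step 2 — Sum components: V_total = -106.7 - j243.6 V.
Step 3 — Convert to polar: |V_total| = 266 V, ∠V_total = -113.7°.

V_total = 266∠-113.7° V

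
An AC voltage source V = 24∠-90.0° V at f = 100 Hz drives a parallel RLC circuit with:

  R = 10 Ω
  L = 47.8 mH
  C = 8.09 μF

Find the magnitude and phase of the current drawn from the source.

Step 1 — Angular frequency: ω = 2π·f = 2π·100 = 628.3 rad/s.
Step 2 — Component impedances:
  R: Z = R = 10 Ω
  L: Z = jωL = j·628.3·0.0478 = 0 + j30.03 Ω
  C: Z = 1/(jωC) = -j/(ω·C) = 0 - j196.7 Ω
Step 3 — Parallel combination: 1/Z_total = 1/R + 1/L + 1/C; Z_total = 9.263 + j2.613 Ω = 9.624∠15.8° Ω.
Step 4 — Source phasor: V = 24∠-90.0° V = 0 - j24 V.
Step 5 — Ohm's law: I = V / Z_total = (0 - j24) / (9.263 + j2.613) = -0.6771 - j2.4 A.
Step 6 — Convert to polar: |I| = 2.494 A, ∠I = -105.8°.

I = 2.494∠-105.8° A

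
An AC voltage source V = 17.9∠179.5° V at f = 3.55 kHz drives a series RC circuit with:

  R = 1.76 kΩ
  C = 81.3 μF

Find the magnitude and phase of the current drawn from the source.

Step 1 — Angular frequency: ω = 2π·f = 2π·3550 = 2.231e+04 rad/s.
Step 2 — Component impedances:
  R: Z = R = 1760 Ω
  C: Z = 1/(jωC) = -j/(ω·C) = 0 - j0.5514 Ω
Step 3 — Series combination: Z_total = R + C = 1760 - j0.5514 Ω = 1760∠-0.0° Ω.
Step 4 — Source phasor: V = 17.9∠179.5° V = -17.9 + j0.1562 V.
Step 5 — Ohm's law: I = V / Z_total = (-17.9 + j0.1562) / (1760 - j0.5514) = -0.01017 + j8.557e-05 A.
Step 6 — Convert to polar: |I| = 0.01017 A, ∠I = 179.5°.

I = 0.01017∠179.5° A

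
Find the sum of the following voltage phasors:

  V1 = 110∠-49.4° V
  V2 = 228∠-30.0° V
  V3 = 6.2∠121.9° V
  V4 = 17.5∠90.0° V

Step 1 — Convert each phasor to rectangular form:
  V1 = 110·(cos(-49.4°) + j·sin(-49.4°)) = 71.59 - j83.52 V
  V2 = 228·(cos(-30.0°) + j·sin(-30.0°)) = 197.5 - j114 V
  V3 = 6.2·(cos(121.9°) + j·sin(121.9°)) = -3.276 + j5.264 V
  V4 = 17.5·(cos(90.0°) + j·sin(90.0°)) = 0 + j17.5 V
Step 2 — Sum components: V_total = 265.8 - j174.8 V.
Step 3 — Convert to polar: |V_total| = 318.1 V, ∠V_total = -33.3°.

V_total = 318.1∠-33.3° V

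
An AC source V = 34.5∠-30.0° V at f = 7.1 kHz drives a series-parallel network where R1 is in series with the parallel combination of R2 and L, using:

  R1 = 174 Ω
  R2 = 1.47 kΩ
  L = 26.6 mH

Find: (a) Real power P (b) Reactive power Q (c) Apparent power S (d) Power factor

Step 1 — Angular frequency: ω = 2π·f = 2π·7100 = 4.461e+04 rad/s.
Step 2 — Component impedances:
  R1: Z = R = 174 Ω
  R2: Z = R = 1470 Ω
  L: Z = jωL = j·4.461e+04·0.0266 = 0 + j1187 Ω
Step 3 — Parallel branch: R2 || L = 1/(1/R2 + 1/L) = 580 + j718.5 Ω.
Step 4 — Series with R1: Z_total = R1 + (R2 || L) = 754 + j718.5 Ω = 1041∠43.6° Ω.
Step 5 — Source phasor: V = 34.5∠-30.0° V = 29.88 - j17.25 V.
Step 6 — Current: I = V / Z = 0.009343 - j0.03178 A = 0.03313∠-73.6° A.
Step 7 — Complex power: S = V·I* = 0.8274 + j0.7884 VA.
Step 8 — Real power: P = Re(S) = 0.8274 W.
Step 9 — Reactive power: Q = Im(S) = 0.7884 VAR.
Step 10 — Apparent power: |S| = 1.143 VA.
Step 11 — Power factor: PF = P/|S| = 0.7239 (lagging).

(a) P = 0.8274 W  (b) Q = 0.7884 VAR  (c) S = 1.143 VA  (d) PF = 0.7239 (lagging)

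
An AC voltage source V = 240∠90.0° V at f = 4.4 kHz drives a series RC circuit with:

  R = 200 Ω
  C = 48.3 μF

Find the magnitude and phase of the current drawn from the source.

Step 1 — Angular frequency: ω = 2π·f = 2π·4400 = 2.765e+04 rad/s.
Step 2 — Component impedances:
  R: Z = R = 200 Ω
  C: Z = 1/(jωC) = -j/(ω·C) = 0 - j0.7489 Ω
Step 3 — Series combination: Z_total = R + C = 200 - j0.7489 Ω = 200∠-0.2° Ω.
Step 4 — Source phasor: V = 240∠90.0° V = 0 + j240 V.
Step 5 — Ohm's law: I = V / Z_total = (0 + j240) / (200 - j0.7489) = -0.004493 + j1.2 A.
Step 6 — Convert to polar: |I| = 1.2 A, ∠I = 90.2°.

I = 1.2∠90.2° A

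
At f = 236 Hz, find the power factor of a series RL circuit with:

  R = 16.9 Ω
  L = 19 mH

Step 1 — Angular frequency: ω = 2π·f = 2π·236 = 1483 rad/s.
Step 2 — Component impedances:
  R: Z = R = 16.9 Ω
  L: Z = jωL = j·1483·0.019 = 0 + j28.17 Ω
Step 3 — Series combination: Z_total = R + L = 16.9 + j28.17 Ω = 32.85∠59.0° Ω.
Step 4 — Power factor: PF = cos(φ) = Re(Z)/|Z| = 16.9/32.854 = 0.5144.
Step 5 — Type: Im(Z) = 28.17 ⇒ lagging (phase φ = 59.0°).

PF = 0.5144 (lagging, φ = 59.0°)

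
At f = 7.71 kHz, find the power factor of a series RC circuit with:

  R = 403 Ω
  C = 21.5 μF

Step 1 — Angular frequency: ω = 2π·f = 2π·7710 = 4.844e+04 rad/s.
Step 2 — Component impedances:
  R: Z = R = 403 Ω
  C: Z = 1/(jωC) = -j/(ω·C) = 0 - j0.9601 Ω
Step 3 — Series combination: Z_total = R + C = 403 - j0.9601 Ω = 403∠-0.1° Ω.
Step 4 — Power factor: PF = cos(φ) = Re(Z)/|Z| = 403/403 = 1.
Step 5 — Type: Im(Z) = -0.9601 ⇒ leading (phase φ = -0.1°).

PF = 1 (leading, φ = -0.1°)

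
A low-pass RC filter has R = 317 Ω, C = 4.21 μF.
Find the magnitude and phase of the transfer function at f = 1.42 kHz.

Step 1 — Angular frequency: ω = 2π·1420 = 8922 rad/s.
Step 2 — Transfer function: H(jω) = 1/(1 + jωRC).
Step 3 — Denominator: 1 + jωRC = 1 + j·8922·317·4.21e-06 = 1 + j11.91.
Step 4 — H = 0.007004 - j0.08339.
Step 5 — Magnitude: |H| = 0.08369 (-21.5 dB); phase: φ = -85.2°.

|H| = 0.08369 (-21.5 dB), φ = -85.2°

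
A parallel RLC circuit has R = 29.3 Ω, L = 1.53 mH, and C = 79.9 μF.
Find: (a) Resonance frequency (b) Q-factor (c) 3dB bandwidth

Step 1 — Resonance: ω₀ = 1/√(LC) = 1/√(0.00153·7.99e-05) = 2860 rad/s.
Step 2 — f₀ = ω₀/(2π) = 455.2 Hz.
Step 3 — Parallel Q: Q = R/(ω₀L) = 29.3/(2860·0.00153) = 6.696.
Step 4 — Bandwidth: Δω = ω₀/Q = 427.2 rad/s; BW = Δω/(2π) = 67.98 Hz.

(a) f₀ = 455.2 Hz  (b) Q = 6.696  (c) BW = 67.98 Hz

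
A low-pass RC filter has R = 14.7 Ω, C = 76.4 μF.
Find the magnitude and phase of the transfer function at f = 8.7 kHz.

Step 1 — Angular frequency: ω = 2π·8700 = 5.466e+04 rad/s.
Step 2 — Transfer function: H(jω) = 1/(1 + jωRC).
Step 3 — Denominator: 1 + jωRC = 1 + j·5.466e+04·14.7·7.64e-05 = 1 + j61.39.
Step 4 — H = 0.0002653 - j0.01628.
Step 5 — Magnitude: |H| = 0.01629 (-35.8 dB); phase: φ = -89.1°.

|H| = 0.01629 (-35.8 dB), φ = -89.1°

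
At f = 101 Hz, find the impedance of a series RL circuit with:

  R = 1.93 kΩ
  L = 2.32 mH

Step 1 — Angular frequency: ω = 2π·f = 2π·101 = 634.6 rad/s.
Step 2 — Component impedances:
  R: Z = R = 1930 Ω
  L: Z = jωL = j·634.6·0.00232 = 0 + j1.472 Ω
Step 3 — Series combination: Z_total = R + L = 1930 + j1.472 Ω = 1930∠0.0° Ω.

Z = 1930 + j1.472 Ω = 1930∠0.0° Ω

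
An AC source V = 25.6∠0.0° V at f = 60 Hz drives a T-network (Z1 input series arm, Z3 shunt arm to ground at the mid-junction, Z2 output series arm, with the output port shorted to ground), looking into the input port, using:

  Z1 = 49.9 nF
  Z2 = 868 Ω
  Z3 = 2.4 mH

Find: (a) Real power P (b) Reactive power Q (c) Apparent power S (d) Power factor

Step 1 — Angular frequency: ω = 2π·f = 2π·60 = 377 rad/s.
Step 2 — Component impedances:
  Z1: Z = 1/(jωC) = -j/(ω·C) = 0 - j5.316e+04 Ω
  Z2: Z = R = 868 Ω
  Z3: Z = jωL = j·377·0.0024 = 0 + j0.9048 Ω
Step 3 — With the output port shorted to ground, the output series arm Z2 runs from the junction to ground; the shunt arm Z3 also runs from the junction to ground. They appear in parallel: Z3 || Z2 = 0.0009431 + j0.9048 Ω.
Step 4 — Series with input arm Z1: Z_in = Z1 + (Z3 || Z2) = 0.0009431 - j5.316e+04 Ω = 5.316e+04∠-90.0° Ω.
Step 5 — Source phasor: V = 25.6∠0.0° V = 25.6 V.
Step 6 — Current: I = V / Z = 8.544e-12 + j0.0004816 A = 0.0004816∠90.0° A.
Step 7 — Complex power: S = V·I* = 2.187e-10 - j0.01233 VA.
Step 8 — Real power: P = Re(S) = 2.187e-10 W.
Step 9 — Reactive power: Q = Im(S) = -0.01233 VAR.
Step 10 — Apparent power: |S| = 0.01233 VA.
Step 11 — Power factor: PF = P/|S| = 1.774e-08 (leading).

(a) P = 2.187e-10 W  (b) Q = -0.01233 VAR  (c) S = 0.01233 VA  (d) PF = 1.774e-08 (leading)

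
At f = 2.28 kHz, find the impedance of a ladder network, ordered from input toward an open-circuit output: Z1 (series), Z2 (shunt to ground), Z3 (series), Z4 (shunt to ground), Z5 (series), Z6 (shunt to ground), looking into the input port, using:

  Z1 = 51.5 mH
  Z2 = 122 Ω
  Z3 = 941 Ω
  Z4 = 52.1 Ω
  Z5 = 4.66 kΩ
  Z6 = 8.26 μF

Step 1 — Angular frequency: ω = 2π·f = 2π·2280 = 1.433e+04 rad/s.
Step 2 — Component impedances:
  Z1: Z = jωL = j·1.433e+04·0.0515 = 0 + j737.8 Ω
  Z2: Z = R = 122 Ω
  Z3: Z = R = 941 Ω
  Z4: Z = R = 52.1 Ω
  Z5: Z = R = 4660 Ω
  Z6: Z = 1/(jωC) = -j/(ω·C) = 0 - j8.451 Ω
Step 3 — Ladder network (open output): work backward from the far end, alternating series and parallel combinations. Z_in = 108.6 + j737.8 Ω = 745.7∠81.6° Ω.

Z = 108.6 + j737.8 Ω = 745.7∠81.6° Ω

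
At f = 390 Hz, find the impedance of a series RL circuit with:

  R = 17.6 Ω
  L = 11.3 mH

Step 1 — Angular frequency: ω = 2π·f = 2π·390 = 2450 rad/s.
Step 2 — Component impedances:
  R: Z = R = 17.6 Ω
  L: Z = jωL = j·2450·0.0113 = 0 + j27.69 Ω
Step 3 — Series combination: Z_total = R + L = 17.6 + j27.69 Ω = 32.81∠57.6° Ω.

Z = 17.6 + j27.69 Ω = 32.81∠57.6° Ω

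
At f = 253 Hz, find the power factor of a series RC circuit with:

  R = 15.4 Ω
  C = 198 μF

Step 1 — Angular frequency: ω = 2π·f = 2π·253 = 1590 rad/s.
Step 2 — Component impedances:
  R: Z = R = 15.4 Ω
  C: Z = 1/(jωC) = -j/(ω·C) = 0 - j3.177 Ω
Step 3 — Series combination: Z_total = R + C = 15.4 - j3.177 Ω = 15.72∠-11.7° Ω.
Step 4 — Power factor: PF = cos(φ) = Re(Z)/|Z| = 15.4/15.724 = 0.9794.
Step 5 — Type: Im(Z) = -3.177 ⇒ leading (phase φ = -11.7°).

PF = 0.9794 (leading, φ = -11.7°)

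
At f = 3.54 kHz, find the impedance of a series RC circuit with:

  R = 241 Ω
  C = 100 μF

Step 1 — Angular frequency: ω = 2π·f = 2π·3540 = 2.224e+04 rad/s.
Step 2 — Component impedances:
  R: Z = R = 241 Ω
  C: Z = 1/(jωC) = -j/(ω·C) = 0 - j0.4496 Ω
Step 3 — Series combination: Z_total = R + C = 241 - j0.4496 Ω = 241∠-0.1° Ω.

Z = 241 - j0.4496 Ω = 241∠-0.1° Ω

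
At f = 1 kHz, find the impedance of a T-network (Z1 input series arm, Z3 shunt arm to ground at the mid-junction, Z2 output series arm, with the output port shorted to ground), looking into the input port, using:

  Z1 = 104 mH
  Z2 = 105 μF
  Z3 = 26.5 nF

Step 1 — Angular frequency: ω = 2π·f = 2π·1000 = 6283 rad/s.
Step 2 — Component impedances:
  Z1: Z = jωL = j·6283·0.104 = 0 + j653.5 Ω
  Z2: Z = 1/(jωC) = -j/(ω·C) = 0 - j1.516 Ω
  Z3: Z = 1/(jωC) = -j/(ω·C) = 0 - j6006 Ω
Step 3 — With the output port shorted to ground, the output series arm Z2 runs from the junction to ground; the shunt arm Z3 also runs from the junction to ground. They appear in parallel: Z3 || Z2 = 0 - j1.515 Ω.
Step 4 — Series with input arm Z1: Z_in = Z1 + (Z3 || Z2) = 0 + j651.9 Ω = 651.9∠90.0° Ω.

Z = 0 + j651.9 Ω = 651.9∠90.0° Ω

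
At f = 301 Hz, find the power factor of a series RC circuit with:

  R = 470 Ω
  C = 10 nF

Step 1 — Angular frequency: ω = 2π·f = 2π·301 = 1891 rad/s.
Step 2 — Component impedances:
  R: Z = R = 470 Ω
  C: Z = 1/(jωC) = -j/(ω·C) = 0 - j5.288e+04 Ω
Step 3 — Series combination: Z_total = R + C = 470 - j5.288e+04 Ω = 5.288e+04∠-89.5° Ω.
Step 4 — Power factor: PF = cos(φ) = Re(Z)/|Z| = 470/5.288e+04 = 0.008888.
Step 5 — Type: Im(Z) = -5.288e+04 ⇒ leading (phase φ = -89.5°).

PF = 0.008888 (leading, φ = -89.5°)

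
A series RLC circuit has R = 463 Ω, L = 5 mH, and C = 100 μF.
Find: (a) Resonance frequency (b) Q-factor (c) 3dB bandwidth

Step 1 — Resonance: ω₀ = 1/√(LC) = 1/√(0.005·0.0001) = 1414 rad/s.
Step 2 — f₀ = ω₀/(2π) = 225.1 Hz.
Step 3 — Series Q: Q = ω₀L/R = 1414·0.005/463 = 0.01527.
Step 4 — Bandwidth: Δω = ω₀/Q = 9.26e+04 rad/s; BW = Δω/(2π) = 1.474e+04 Hz.

(a) f₀ = 225.1 Hz  (b) Q = 0.01527  (c) BW = 1.474e+04 Hz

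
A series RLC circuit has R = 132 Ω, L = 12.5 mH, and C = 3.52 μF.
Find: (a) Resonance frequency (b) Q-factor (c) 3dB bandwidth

Step 1 — Resonance: ω₀ = 1/√(LC) = 1/√(0.0125·3.52e-06) = 4767 rad/s.
Step 2 — f₀ = ω₀/(2π) = 758.7 Hz.
Step 3 — Series Q: Q = ω₀L/R = 4767·0.0125/132 = 0.4515.
Step 4 — Bandwidth: Δω = ω₀/Q = 1.056e+04 rad/s; BW = Δω/(2π) = 1681 Hz.

(a) f₀ = 758.7 Hz  (b) Q = 0.4515  (c) BW = 1681 Hz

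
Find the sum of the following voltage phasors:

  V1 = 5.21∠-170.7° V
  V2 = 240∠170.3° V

Step 1 — Convert each phasor to rectangular form:
  V1 = 5.21·(cos(-170.7°) + j·sin(-170.7°)) = -5.142 - j0.842 V
  V2 = 240·(cos(170.3°) + j·sin(170.3°)) = -236.6 + j40.44 V
Step 2 — Sum components: V_total = -241.7 + j39.6 V.
Step 3 — Convert to polar: |V_total| = 244.9 V, ∠V_total = 170.7°.

V_total = 244.9∠170.7° V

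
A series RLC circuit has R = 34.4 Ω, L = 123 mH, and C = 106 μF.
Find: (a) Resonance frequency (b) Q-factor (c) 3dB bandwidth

Step 1 — Resonance condition Im(Z)=0 gives ω₀ = 1/√(LC).
Step 2 — ω₀ = 1/√(0.123·0.000106) = 276.9 rad/s.
Step 3 — f₀ = ω₀/(2π) = 44.08 Hz.
Step 4 — Series Q: Q = ω₀L/R = 276.9·0.123/34.4 = 0.9902.
Step 5 — 3dB bandwidth: Δω = ω₀/Q = 279.7 rad/s; BW = Δω/(2π) = 44.51 Hz.

(a) f₀ = 44.08 Hz  (b) Q = 0.9902  (c) BW = 44.51 Hz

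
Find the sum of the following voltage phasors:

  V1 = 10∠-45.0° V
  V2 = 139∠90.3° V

Step 1 — Convert each phasor to rectangular form:
  V1 = 10·(cos(-45.0°) + j·sin(-45.0°)) = 7.071 - j7.071 V
  V2 = 139·(cos(90.3°) + j·sin(90.3°)) = -0.7278 + j139 V
Step 2 — Sum components: V_total = 6.343 + j131.9 V.
Step 3 — Convert to polar: |V_total| = 132.1 V, ∠V_total = 87.2°.

V_total = 132.1∠87.2° V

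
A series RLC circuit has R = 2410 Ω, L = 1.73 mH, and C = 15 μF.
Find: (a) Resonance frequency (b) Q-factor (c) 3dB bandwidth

Step 1 — Resonance: ω₀ = 1/√(LC) = 1/√(0.00173·1.5e-05) = 6208 rad/s.
Step 2 — f₀ = ω₀/(2π) = 988 Hz.
Step 3 — Series Q: Q = ω₀L/R = 6208·0.00173/2410 = 0.004456.
Step 4 — Bandwidth: Δω = ω₀/Q = 1.393e+06 rad/s; BW = Δω/(2π) = 2.217e+05 Hz.

(a) f₀ = 988 Hz  (b) Q = 0.004456  (c) BW = 2.217e+05 Hz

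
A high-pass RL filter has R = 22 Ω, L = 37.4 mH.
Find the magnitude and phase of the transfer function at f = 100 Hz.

Step 1 — Angular frequency: ω = 2π·100 = 628.3 rad/s.
Step 2 — Transfer function: H(jω) = jωL/(R + jωL).
Step 3 — Numerator jωL = j·23.5; denominator R + jωL = 22 + j23.5.
Step 4 — H = 0.5329 + j0.4989.
Step 5 — Magnitude: |H| = 0.73 (-2.7 dB); phase: φ = 43.1°.

|H| = 0.73 (-2.7 dB), φ = 43.1°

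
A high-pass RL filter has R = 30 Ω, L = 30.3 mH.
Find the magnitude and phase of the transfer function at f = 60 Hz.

Step 1 — Angular frequency: ω = 2π·60 = 377 rad/s.
Step 2 — Transfer function: H(jω) = jωL/(R + jωL).
Step 3 — Numerator jωL = j·11.42; denominator R + jωL = 30 + j11.42.
Step 4 — H = 0.1266 + j0.3325.
Step 5 — Magnitude: |H| = 0.3558 (-9.0 dB); phase: φ = 69.2°.

|H| = 0.3558 (-9.0 dB), φ = 69.2°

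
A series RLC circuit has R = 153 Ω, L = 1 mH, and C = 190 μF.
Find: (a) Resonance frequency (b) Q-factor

Step 1 — Resonance condition Im(Z)=0 gives ω₀ = 1/√(LC).
Step 2 — ω₀ = 1/√(0.001·0.00019) = 2294 rad/s.
Step 3 — f₀ = ω₀/(2π) = 365.1 Hz.
Step 4 — Series Q: Q = ω₀L/R = 2294·0.001/153 = 0.01499.

(a) f₀ = 365.1 Hz  (b) Q = 0.01499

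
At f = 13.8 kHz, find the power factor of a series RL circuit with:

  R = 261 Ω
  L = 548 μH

Step 1 — Angular frequency: ω = 2π·f = 2π·1.38e+04 = 8.671e+04 rad/s.
Step 2 — Component impedances:
  R: Z = R = 261 Ω
  L: Z = jωL = j·8.671e+04·0.000548 = 0 + j47.52 Ω
Step 3 — Series combination: Z_total = R + L = 261 + j47.52 Ω = 265.3∠10.3° Ω.
Step 4 — Power factor: PF = cos(φ) = Re(Z)/|Z| = 261/265.3 = 0.9838.
Step 5 — Type: Im(Z) = 47.52 ⇒ lagging (phase φ = 10.3°).

PF = 0.9838 (lagging, φ = 10.3°)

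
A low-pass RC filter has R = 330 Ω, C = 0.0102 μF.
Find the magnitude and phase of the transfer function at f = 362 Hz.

Step 1 — Angular frequency: ω = 2π·362 = 2275 rad/s.
Step 2 — Transfer function: H(jω) = 1/(1 + jωRC).
Step 3 — Denominator: 1 + jωRC = 1 + j·2275·330·1.02e-08 = 1 + j0.007656.
Step 4 — H = 0.9999 - j0.007656.
Step 5 — Magnitude: |H| = 1 (-0.0 dB); phase: φ = -0.4°.

|H| = 1 (-0.0 dB), φ = -0.4°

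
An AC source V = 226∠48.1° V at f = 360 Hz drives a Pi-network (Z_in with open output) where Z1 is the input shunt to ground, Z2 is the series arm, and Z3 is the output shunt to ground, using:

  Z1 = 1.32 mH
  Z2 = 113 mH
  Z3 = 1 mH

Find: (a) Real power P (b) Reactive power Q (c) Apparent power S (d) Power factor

Step 1 — Angular frequency: ω = 2π·f = 2π·360 = 2262 rad/s.
Step 2 — Component impedances:
  Z1: Z = jωL = j·2262·0.00132 = 0 + j2.986 Ω
  Z2: Z = jωL = j·2262·0.113 = 0 + j255.6 Ω
  Z3: Z = jωL = j·2262·0.001 = 0 + j2.262 Ω
Step 3 — With open output, the series arm Z2 and the output shunt Z3 appear in series to ground: Z2 + Z3 = 0 + j257.9 Ω.
Step 4 — Parallel with input shunt Z1: Z_in = Z1 || (Z2 + Z3) = 0 + j2.952 Ω = 2.952∠90.0° Ω.
Step 5 — Source phasor: V = 226∠48.1° V = 150.9 + j168.2 V.
Step 6 — Current: I = V / Z = 56.99 - j51.14 A = 76.57∠-41.9° A.
Step 7 — Complex power: S = V·I* = 0 + j1.73e+04 VA.
Step 8 — Real power: P = Re(S) = 0 W.
Step 9 — Reactive power: Q = Im(S) = 1.73e+04 VAR.
Step 10 — Apparent power: |S| = 1.73e+04 VA.
Step 11 — Power factor: PF = P/|S| = 0 (lagging).

(a) P = 0 W  (b) Q = 1.73e+04 VAR  (c) S = 1.73e+04 VA  (d) PF = 0 (lagging)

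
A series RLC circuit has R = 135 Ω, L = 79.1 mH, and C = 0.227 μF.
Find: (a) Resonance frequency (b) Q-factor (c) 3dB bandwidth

Step 1 — Resonance: ω₀ = 1/√(LC) = 1/√(0.0791·2.27e-07) = 7463 rad/s.
Step 2 — f₀ = ω₀/(2π) = 1188 Hz.
Step 3 — Series Q: Q = ω₀L/R = 7463·0.0791/135 = 4.373.
Step 4 — Bandwidth: Δω = ω₀/Q = 1707 rad/s; BW = Δω/(2π) = 271.6 Hz.

(a) f₀ = 1188 Hz  (b) Q = 4.373  (c) BW = 271.6 Hz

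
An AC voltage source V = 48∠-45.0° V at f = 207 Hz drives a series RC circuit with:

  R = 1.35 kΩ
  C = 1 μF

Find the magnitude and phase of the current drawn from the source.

Step 1 — Angular frequency: ω = 2π·f = 2π·207 = 1301 rad/s.
Step 2 — Component impedances:
  R: Z = R = 1350 Ω
  C: Z = 1/(jωC) = -j/(ω·C) = 0 - j768.9 Ω
Step 3 — Series combination: Z_total = R + C = 1350 - j768.9 Ω = 1554∠-29.7° Ω.
Step 4 — Source phasor: V = 48∠-45.0° V = 33.94 - j33.94 V.
Step 5 — Ohm's law: I = V / Z_total = (33.94 - j33.94) / (1350 - j768.9) = 0.0298 - j0.008172 A.
Step 6 — Convert to polar: |I| = 0.0309 A, ∠I = -15.3°.

I = 0.0309∠-15.3° A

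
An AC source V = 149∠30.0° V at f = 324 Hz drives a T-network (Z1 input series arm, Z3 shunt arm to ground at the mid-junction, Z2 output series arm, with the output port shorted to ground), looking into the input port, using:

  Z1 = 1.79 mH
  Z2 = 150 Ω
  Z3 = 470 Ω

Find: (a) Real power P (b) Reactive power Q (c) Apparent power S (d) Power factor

Step 1 — Angular frequency: ω = 2π·f = 2π·324 = 2036 rad/s.
Step 2 — Component impedances:
  Z1: Z = jωL = j·2036·0.00179 = 0 + j3.644 Ω
  Z2: Z = R = 150 Ω
  Z3: Z = R = 470 Ω
Step 3 — With the output port shorted to ground, the output series arm Z2 runs from the junction to ground; the shunt arm Z3 also runs from the junction to ground. They appear in parallel: Z3 || Z2 = 113.7 Ω.
Step 4 — Series with input arm Z1: Z_in = Z1 + (Z3 || Z2) = 113.7 + j3.644 Ω = 113.8∠1.8° Ω.
Step 5 — Source phasor: V = 149∠30.0° V = 129 + j74.5 V.
Step 6 — Current: I = V / Z = 1.155 + j0.6182 A = 1.31∠28.2° A.
Step 7 — Complex power: S = V·I* = 195 + j6.25 VA.
Step 8 — Real power: P = Re(S) = 195 W.
Step 9 — Reactive power: Q = Im(S) = 6.25 VAR.
Step 10 — Apparent power: |S| = 195.1 VA.
Step 11 — Power factor: PF = P/|S| = 0.9995 (lagging).

(a) P = 195 W  (b) Q = 6.25 VAR  (c) S = 195.1 VA  (d) PF = 0.9995 (lagging)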